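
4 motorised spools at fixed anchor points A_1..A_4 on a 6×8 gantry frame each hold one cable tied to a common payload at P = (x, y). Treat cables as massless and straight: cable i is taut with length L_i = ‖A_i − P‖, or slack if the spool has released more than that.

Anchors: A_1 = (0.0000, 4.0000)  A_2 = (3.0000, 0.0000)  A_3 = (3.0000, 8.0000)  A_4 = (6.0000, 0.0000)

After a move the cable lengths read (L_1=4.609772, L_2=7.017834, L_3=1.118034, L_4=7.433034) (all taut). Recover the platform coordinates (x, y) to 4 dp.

(3.5000, 7.0000)

each cable: (A_i−P)·(A_i−P) = L_i²; let c_i = ‖A_i‖²−L_i²
c_1 = 0.0000+16.0000−21.2500 = -5.2500
row 1: -6.0000x + 8.0000y = 35.0000  (c_2=-40.2500)
row 2: -6.0000x − 8.0000y = -77.0000  (c_3=71.7500)
row 3: -12.0000x + 8.0000y = 14.0000  (c_4=-19.2500)
Cramer on rows 1–2 → x = 3.5000, y = 7.0000
check cable 4: ‖A_4−P‖² = 55.2500 ≈ L_4² = 55.2500 ✓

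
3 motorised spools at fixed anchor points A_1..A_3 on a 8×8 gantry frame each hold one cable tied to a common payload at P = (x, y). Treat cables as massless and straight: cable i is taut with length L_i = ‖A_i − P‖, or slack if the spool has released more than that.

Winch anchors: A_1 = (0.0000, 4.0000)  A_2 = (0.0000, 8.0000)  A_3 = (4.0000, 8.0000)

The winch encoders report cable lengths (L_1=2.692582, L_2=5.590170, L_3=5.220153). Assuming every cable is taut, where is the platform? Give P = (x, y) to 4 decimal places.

(2.5000, 3.0000)

expand ‖A_i−P‖²=L_i² and subtract eq 1 (q_i ≔ ‖A_i‖²−L_i²)
q_1 = 0.0000+16.0000−7.2500 = 8.7500
eq1−eq2 → [0.0000  -8.0000]·P = -24.0000
eq1−eq3 → [-8.0000  -8.0000]·P = -44.0000
2×2 solve → P = (2.5000, 3.0000)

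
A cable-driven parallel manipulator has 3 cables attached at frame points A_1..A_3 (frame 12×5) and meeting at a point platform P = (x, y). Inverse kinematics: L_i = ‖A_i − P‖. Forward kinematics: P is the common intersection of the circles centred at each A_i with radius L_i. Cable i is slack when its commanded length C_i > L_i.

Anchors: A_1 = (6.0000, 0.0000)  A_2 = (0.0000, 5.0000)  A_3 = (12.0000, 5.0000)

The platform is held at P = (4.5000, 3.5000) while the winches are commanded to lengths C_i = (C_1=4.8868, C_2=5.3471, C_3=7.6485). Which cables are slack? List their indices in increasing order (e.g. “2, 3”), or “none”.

i=1: geometric 3.8079 vs commanded 4.8868 ⇒ slack
i=2: geometric 4.7434 vs commanded 5.3471 ⇒ slack
i=3: geometric 7.6485 vs commanded 7.6485 ⇒ taut

1, 2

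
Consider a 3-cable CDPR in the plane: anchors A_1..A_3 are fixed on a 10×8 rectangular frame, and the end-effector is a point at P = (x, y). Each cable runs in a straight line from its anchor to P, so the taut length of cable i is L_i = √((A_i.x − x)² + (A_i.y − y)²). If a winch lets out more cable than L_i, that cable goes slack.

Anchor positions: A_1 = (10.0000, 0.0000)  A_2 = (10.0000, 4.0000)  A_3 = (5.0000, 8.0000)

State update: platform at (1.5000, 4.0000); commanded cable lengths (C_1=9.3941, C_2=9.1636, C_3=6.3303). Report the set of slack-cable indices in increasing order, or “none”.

cable 1: √((8.5000)²+(-4.0000)²)=9.3941, C_1=9.3941: taut
cable 2: √((8.5000)²+(0.0000)²)=8.5000, C_2=9.1636: slack
cable 3: √((3.5000)²+(4.0000)²)=5.3151, C_3=6.3303: slack

2, 3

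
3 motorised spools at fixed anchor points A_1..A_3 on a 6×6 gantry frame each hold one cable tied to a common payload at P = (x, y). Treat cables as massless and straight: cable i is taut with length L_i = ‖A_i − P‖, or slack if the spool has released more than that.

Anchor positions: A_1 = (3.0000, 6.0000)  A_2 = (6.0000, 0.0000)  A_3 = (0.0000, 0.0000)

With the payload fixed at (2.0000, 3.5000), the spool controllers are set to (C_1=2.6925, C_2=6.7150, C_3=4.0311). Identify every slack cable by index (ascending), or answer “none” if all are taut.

cable 1: √((1.0000)²+(2.5000)²)=2.6926, C_1=2.6925: taut
cable 2: √((4.0000)²+(-3.5000)²)=5.3151, C_2=6.7150: slack
cable 3: √((-2.0000)²+(-3.5000)²)=4.0311, C_3=4.0311: taut

2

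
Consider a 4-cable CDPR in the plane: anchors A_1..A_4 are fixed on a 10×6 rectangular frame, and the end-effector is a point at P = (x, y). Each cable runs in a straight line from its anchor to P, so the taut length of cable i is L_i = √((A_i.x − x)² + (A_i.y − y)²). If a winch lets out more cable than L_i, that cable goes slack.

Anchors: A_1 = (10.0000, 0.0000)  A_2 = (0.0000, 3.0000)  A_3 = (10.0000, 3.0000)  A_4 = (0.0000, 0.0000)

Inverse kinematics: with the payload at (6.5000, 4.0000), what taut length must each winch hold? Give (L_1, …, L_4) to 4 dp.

(5.3151, 6.5765, 3.6401, 7.6322)

cable 1: Δx=3.5000, Δy=-4.0000; L_1 = √(Δx²+Δy²) = 5.3151
cable 2: Δx=-6.5000, Δy=-1.0000; L_2 = √(Δx²+Δy²) = 6.5765
cable 3: Δx=3.5000, Δy=-1.0000; L_3 = √(Δx²+Δy²) = 3.6401
cable 4: Δx=-6.5000, Δy=-4.0000; L_4 = √(Δx²+Δy²) = 7.6322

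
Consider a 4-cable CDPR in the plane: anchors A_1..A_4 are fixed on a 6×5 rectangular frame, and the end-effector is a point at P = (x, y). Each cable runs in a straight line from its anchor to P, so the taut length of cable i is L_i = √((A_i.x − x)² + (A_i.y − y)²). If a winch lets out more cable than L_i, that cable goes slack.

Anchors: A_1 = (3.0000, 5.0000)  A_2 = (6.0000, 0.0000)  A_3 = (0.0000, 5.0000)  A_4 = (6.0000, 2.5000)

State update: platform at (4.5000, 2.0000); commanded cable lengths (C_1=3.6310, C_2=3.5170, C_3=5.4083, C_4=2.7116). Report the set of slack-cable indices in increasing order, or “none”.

cable 1: √((-1.5000)²+(3.0000)²)=3.3541, C_1=3.6310: slack
cable 2: √((1.5000)²+(-2.0000)²)=2.5000, C_2=3.5170: slack
cable 3: √((-4.5000)²+(3.0000)²)=5.4083, C_3=5.4083: taut
cable 4: √((1.5000)²+(0.5000)²)=1.5811, C_4=2.7116: slack

1, 2, 4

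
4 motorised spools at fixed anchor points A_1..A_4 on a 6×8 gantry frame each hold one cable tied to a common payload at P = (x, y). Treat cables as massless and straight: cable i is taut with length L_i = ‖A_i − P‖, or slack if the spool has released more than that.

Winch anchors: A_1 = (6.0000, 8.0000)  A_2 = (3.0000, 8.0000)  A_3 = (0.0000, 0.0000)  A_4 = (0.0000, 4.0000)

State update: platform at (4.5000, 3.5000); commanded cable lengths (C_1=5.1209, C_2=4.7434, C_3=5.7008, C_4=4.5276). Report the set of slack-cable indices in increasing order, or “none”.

i=1: geometric 4.7434 vs commanded 5.1209 ⇒ slack
i=2: geometric 4.7434 vs commanded 4.7434 ⇒ taut
i=3: geometric 5.7009 vs commanded 5.7008 ⇒ taut
i=4: geometric 4.5277 vs commanded 4.5276 ⇒ taut

1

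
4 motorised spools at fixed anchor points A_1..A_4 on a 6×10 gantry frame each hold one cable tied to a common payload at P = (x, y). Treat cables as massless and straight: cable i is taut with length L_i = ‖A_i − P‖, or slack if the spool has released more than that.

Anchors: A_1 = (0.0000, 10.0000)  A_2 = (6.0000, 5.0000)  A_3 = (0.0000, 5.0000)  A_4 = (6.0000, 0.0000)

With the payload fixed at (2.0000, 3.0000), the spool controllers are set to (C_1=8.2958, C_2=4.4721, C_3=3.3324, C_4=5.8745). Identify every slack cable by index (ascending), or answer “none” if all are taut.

1, 3, 4

cable 1: √((-2.0000)²+(7.0000)²)=7.2801, C_1=8.2958: slack
cable 2: √((4.0000)²+(2.0000)²)=4.4721, C_2=4.4721: taut
cable 3: √((-2.0000)²+(2.0000)²)=2.8284, C_3=3.3324: slack
cable 4: √((4.0000)²+(-3.0000)²)=5.0000, C_4=5.8745: slack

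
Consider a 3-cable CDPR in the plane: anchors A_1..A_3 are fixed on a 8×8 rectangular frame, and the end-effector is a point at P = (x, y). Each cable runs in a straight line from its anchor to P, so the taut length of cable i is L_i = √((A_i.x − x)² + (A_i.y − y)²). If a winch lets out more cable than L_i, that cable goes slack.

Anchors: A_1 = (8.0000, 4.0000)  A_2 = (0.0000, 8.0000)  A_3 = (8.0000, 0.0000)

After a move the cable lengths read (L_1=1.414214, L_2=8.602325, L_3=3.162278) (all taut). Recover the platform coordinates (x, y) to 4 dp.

each cable: (A_i−P)·(A_i−P) = L_i²; let c_i = ‖A_i‖²−L_i²
c_1 = 64.0000+16.0000−2.0000 = 78.0000
row 1: 16.0000x − 8.0000y = 88.0000  (c_2=-10.0000)
row 2: 0.0000x + 8.0000y = 24.0000  (c_3=54.0000)
Cramer on rows 1–2 → x = 7.0000, y = 3.0000

(7.0000, 3.0000)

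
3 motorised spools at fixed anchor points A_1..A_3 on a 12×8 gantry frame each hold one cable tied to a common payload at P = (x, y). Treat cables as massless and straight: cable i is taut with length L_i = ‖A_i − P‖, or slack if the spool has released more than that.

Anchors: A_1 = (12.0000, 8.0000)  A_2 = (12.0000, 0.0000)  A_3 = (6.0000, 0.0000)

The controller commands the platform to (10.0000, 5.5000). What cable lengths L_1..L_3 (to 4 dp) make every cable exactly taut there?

L_1: Δ = A_1−P = (2.0000, 2.5000) → ‖Δ‖ = √10.2500 = 3.2016
L_2: Δ = A_2−P = (2.0000, -5.5000) → ‖Δ‖ = √34.2500 = 5.8523
L_3: Δ = A_3−P = (-4.0000, -5.5000) → ‖Δ‖ = √46.2500 = 6.8007

(3.2016, 5.8523, 6.8007)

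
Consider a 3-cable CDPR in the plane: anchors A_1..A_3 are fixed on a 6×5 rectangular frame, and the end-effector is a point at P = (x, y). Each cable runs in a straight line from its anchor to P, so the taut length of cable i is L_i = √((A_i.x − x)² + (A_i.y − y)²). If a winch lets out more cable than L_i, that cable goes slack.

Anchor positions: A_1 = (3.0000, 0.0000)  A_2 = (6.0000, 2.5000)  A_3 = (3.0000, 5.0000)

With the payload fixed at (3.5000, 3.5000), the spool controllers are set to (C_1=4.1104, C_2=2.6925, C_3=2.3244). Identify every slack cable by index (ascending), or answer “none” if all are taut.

cable 1: L_1 = ‖A_1−P‖ = 3.5355;  C_1 = 4.1104 → slack
cable 2: L_2 = ‖A_2−P‖ = 2.6926;  C_2 = 2.6925 → taut
cable 3: L_3 = ‖A_3−P‖ = 1.5811;  C_3 = 2.3244 → slack

1, 3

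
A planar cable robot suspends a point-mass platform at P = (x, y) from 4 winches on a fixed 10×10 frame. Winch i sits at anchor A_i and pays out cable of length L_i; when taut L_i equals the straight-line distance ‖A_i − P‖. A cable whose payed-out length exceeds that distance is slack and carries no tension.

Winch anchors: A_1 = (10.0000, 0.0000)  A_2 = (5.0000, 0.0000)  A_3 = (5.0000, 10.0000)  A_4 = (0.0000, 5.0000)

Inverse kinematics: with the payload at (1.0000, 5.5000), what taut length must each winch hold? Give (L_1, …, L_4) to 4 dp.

L_1 = √((10.0000−1.0000)² + (0.0000−5.5000)²) = 10.5475
L_2 = √((5.0000−1.0000)² + (0.0000−5.5000)²) = 6.8007
L_3 = √((5.0000−1.0000)² + (10.0000−5.5000)²) = 6.0208
L_4 = √((0.0000−1.0000)² + (5.0000−5.5000)²) = 1.1180

(10.5475, 6.8007, 6.0208, 1.1180)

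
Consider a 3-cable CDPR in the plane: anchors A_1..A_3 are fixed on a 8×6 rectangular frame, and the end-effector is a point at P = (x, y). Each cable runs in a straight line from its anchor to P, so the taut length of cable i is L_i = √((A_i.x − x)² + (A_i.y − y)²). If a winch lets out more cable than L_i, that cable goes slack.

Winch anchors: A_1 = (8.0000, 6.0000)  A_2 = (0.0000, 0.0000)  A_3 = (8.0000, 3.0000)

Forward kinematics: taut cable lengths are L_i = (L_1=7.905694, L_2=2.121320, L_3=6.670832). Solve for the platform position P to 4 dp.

(1.5000, 1.5000)

circle eqns → linear via eq_j − eq_1; set k_j = A_j·A_j − L_j²
k_1 = 64.0000+36.0000−62.5000 = 37.5000
16.0000·x + 12.0000·y = k_1−k_2 = 42.0000
0.0000·x + 6.0000·y = k_1−k_3 = 9.0000
solve first two rows → x=1.5000, y=1.5000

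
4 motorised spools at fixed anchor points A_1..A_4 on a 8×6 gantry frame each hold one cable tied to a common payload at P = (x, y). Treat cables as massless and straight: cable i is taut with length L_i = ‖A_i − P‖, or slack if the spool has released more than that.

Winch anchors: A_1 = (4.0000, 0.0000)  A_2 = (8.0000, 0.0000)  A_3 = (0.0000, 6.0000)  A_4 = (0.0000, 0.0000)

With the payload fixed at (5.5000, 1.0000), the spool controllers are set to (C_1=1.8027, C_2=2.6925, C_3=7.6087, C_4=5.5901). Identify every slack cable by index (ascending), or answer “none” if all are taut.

3

cable 1: √((-1.5000)²+(-1.0000)²)=1.8028, C_1=1.8027: taut
cable 2: √((2.5000)²+(-1.0000)²)=2.6926, C_2=2.6925: taut
cable 3: √((-5.5000)²+(5.0000)²)=7.4330, C_3=7.6087: slack
cable 4: √((-5.5000)²+(-1.0000)²)=5.5902, C_4=5.5901: taut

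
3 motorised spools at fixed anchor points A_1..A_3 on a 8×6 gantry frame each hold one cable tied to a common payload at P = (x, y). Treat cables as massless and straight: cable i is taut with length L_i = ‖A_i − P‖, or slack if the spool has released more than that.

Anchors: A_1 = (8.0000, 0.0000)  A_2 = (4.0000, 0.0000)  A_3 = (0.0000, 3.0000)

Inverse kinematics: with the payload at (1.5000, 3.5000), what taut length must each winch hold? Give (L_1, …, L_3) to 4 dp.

cable 1: Δx=6.5000, Δy=-3.5000; L_1 = √(Δx²+Δy²) = 7.3824
cable 2: Δx=2.5000, Δy=-3.5000; L_2 = √(Δx²+Δy²) = 4.3012
cable 3: Δx=-1.5000, Δy=-0.5000; L_3 = √(Δx²+Δy²) = 1.5811

(7.3824, 4.3012, 1.5811)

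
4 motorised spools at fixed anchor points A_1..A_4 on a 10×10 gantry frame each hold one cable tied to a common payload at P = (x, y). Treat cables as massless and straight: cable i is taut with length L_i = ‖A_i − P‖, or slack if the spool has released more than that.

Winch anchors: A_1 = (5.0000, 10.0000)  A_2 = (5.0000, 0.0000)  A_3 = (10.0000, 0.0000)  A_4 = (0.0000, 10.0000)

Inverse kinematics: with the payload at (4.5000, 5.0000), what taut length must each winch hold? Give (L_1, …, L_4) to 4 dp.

L_1: Δ = A_1−P = (0.5000, 5.0000) → ‖Δ‖ = √25.2500 = 5.0249
L_2: Δ = A_2−P = (0.5000, -5.0000) → ‖Δ‖ = √25.2500 = 5.0249
L_3: Δ = A_3−P = (5.5000, -5.0000) → ‖Δ‖ = √55.2500 = 7.4330
L_4: Δ = A_4−P = (-4.5000, 5.0000) → ‖Δ‖ = √45.2500 = 6.7268

(5.0249, 5.0249, 7.4330, 6.7268)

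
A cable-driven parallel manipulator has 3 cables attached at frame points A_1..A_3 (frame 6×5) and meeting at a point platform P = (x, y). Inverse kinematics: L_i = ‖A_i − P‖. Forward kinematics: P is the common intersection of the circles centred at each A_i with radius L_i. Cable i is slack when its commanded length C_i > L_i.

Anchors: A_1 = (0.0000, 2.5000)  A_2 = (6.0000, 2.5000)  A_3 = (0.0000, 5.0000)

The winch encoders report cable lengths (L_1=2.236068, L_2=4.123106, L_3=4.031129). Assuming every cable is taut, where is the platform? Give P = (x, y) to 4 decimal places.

(2.0000, 1.5000)

expand ‖A_i−P‖²=L_i² and subtract eq 1 (k_i ≔ ‖A_i‖²−L_i²)
k_1 = 0.0000+6.2500−5.0000 = 1.2500
eq1−eq2 → [-12.0000  0.0000]·P = -24.0000
eq1−eq3 → [0.0000  -5.0000]·P = -7.5000
2×2 solve → P = (2.0000, 1.5000)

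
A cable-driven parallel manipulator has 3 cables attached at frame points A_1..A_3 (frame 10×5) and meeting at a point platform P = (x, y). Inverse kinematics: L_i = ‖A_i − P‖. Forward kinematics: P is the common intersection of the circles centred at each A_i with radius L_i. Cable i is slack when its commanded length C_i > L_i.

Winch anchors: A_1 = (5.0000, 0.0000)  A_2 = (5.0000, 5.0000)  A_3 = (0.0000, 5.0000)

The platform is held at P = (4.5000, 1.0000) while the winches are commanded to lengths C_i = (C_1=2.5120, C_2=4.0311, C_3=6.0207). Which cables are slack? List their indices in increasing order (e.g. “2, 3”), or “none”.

1

i=1: geometric 1.1180 vs commanded 2.5120 ⇒ slack
i=2: geometric 4.0311 vs commanded 4.0311 ⇒ taut
i=3: geometric 6.0208 vs commanded 6.0207 ⇒ taut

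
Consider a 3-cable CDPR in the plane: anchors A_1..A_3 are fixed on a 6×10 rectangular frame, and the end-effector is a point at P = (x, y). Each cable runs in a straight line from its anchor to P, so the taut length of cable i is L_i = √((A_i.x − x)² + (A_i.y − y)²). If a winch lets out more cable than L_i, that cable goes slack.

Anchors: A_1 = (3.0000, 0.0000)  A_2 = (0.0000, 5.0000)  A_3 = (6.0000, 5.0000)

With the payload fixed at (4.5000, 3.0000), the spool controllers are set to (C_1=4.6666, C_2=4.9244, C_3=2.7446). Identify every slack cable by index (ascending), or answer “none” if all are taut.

cable 1: √((-1.5000)²+(-3.0000)²)=3.3541, C_1=4.6666: slack
cable 2: √((-4.5000)²+(2.0000)²)=4.9244, C_2=4.9244: taut
cable 3: √((1.5000)²+(2.0000)²)=2.5000, C_3=2.7446: slack

1, 3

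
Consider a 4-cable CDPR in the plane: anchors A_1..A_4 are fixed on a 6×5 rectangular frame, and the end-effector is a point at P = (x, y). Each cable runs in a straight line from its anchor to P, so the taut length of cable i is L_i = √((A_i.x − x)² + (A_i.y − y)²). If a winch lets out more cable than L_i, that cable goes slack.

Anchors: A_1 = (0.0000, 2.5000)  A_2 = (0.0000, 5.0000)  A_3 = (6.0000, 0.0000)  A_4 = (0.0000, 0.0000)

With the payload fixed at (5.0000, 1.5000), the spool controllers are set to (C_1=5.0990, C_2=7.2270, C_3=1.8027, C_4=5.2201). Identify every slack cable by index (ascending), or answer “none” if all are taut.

cable 1: L_1 = ‖A_1−P‖ = 5.0990;  C_1 = 5.0990 → taut
cable 2: L_2 = ‖A_2−P‖ = 6.1033;  C_2 = 7.2270 → slack
cable 3: L_3 = ‖A_3−P‖ = 1.8028;  C_3 = 1.8027 → taut
cable 4: L_4 = ‖A_4−P‖ = 5.2202;  C_4 = 5.2201 → taut

2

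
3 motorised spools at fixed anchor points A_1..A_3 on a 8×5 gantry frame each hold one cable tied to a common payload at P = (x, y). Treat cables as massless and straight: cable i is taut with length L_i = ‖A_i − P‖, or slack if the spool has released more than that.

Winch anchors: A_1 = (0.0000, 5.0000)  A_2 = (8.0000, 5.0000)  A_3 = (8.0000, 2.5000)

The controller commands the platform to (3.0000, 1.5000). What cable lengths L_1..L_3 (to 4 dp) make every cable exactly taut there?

(4.6098, 6.1033, 5.0990)

cable 1: Δx=-3.0000, Δy=3.5000; L_1 = √(Δx²+Δy²) = 4.6098
cable 2: Δx=5.0000, Δy=3.5000; L_2 = √(Δx²+Δy²) = 6.1033
cable 3: Δx=5.0000, Δy=1.0000; L_3 = √(Δx²+Δy²) = 5.0990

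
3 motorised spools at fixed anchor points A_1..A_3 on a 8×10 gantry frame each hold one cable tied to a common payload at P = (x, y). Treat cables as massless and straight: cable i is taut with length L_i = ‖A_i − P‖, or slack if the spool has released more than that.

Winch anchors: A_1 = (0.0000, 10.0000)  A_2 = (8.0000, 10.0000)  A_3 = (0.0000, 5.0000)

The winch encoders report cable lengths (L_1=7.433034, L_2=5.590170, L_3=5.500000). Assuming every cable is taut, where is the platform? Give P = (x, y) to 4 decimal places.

circle eqns → linear via eq_j − eq_1; set k_j = A_j·A_j − L_j²
k_1 = 0.0000+100.0000−55.2500 = 44.7500
-16.0000·x + 0.0000·y = k_1−k_2 = -88.0000
0.0000·x + 10.0000·y = k_1−k_3 = 50.0000
solve first two rows → x=5.5000, y=5.0000

(5.5000, 5.0000)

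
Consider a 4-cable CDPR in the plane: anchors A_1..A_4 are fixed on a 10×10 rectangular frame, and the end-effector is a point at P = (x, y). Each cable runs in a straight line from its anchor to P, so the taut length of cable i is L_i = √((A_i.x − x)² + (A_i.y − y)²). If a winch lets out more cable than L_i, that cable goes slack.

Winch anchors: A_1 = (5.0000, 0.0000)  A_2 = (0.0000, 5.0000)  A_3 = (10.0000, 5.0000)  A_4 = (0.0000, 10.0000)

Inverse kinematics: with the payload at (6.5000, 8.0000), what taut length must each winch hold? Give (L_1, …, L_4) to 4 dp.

L_1: Δ = A_1−P = (-1.5000, -8.0000) → ‖Δ‖ = √66.2500 = 8.1394
L_2: Δ = A_2−P = (-6.5000, -3.0000) → ‖Δ‖ = √51.2500 = 7.1589
L_3: Δ = A_3−P = (3.5000, -3.0000) → ‖Δ‖ = √21.2500 = 4.6098
L_4: Δ = A_4−P = (-6.5000, 2.0000) → ‖Δ‖ = √46.2500 = 6.8007

(8.1394, 7.1589, 4.6098, 6.8007)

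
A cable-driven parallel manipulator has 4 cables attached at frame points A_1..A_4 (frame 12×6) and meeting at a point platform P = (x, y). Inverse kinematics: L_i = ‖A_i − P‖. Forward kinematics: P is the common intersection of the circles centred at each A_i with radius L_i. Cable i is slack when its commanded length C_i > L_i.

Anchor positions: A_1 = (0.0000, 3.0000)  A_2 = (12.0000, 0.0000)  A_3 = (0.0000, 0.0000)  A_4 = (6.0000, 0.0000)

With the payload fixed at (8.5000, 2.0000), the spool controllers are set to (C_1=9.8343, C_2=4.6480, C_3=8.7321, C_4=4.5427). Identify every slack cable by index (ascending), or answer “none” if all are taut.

1, 2, 4

cable 1: L_1 = ‖A_1−P‖ = 8.5586;  C_1 = 9.8343 → slack
cable 2: L_2 = ‖A_2−P‖ = 4.0311;  C_2 = 4.6480 → slack
cable 3: L_3 = ‖A_3−P‖ = 8.7321;  C_3 = 8.7321 → taut
cable 4: L_4 = ‖A_4−P‖ = 3.2016;  C_4 = 4.5427 → slack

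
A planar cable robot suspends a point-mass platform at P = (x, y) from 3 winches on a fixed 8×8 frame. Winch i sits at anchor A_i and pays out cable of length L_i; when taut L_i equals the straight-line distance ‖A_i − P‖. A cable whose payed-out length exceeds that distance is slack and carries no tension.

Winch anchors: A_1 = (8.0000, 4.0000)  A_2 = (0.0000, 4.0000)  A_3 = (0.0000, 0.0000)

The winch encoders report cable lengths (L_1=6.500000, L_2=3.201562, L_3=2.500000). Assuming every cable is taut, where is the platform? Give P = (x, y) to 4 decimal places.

(2.0000, 1.5000)

each cable: (A_i−P)·(A_i−P) = L_i²; let c_i = ‖A_i‖²−L_i²
c_1 = 64.0000+16.0000−42.2500 = 37.7500
row 1: 16.0000x + 0.0000y = 32.0000  (c_2=5.7500)
row 2: 16.0000x + 8.0000y = 44.0000  (c_3=-6.2500)
Cramer on rows 1–2 → x = 2.0000, y = 1.5000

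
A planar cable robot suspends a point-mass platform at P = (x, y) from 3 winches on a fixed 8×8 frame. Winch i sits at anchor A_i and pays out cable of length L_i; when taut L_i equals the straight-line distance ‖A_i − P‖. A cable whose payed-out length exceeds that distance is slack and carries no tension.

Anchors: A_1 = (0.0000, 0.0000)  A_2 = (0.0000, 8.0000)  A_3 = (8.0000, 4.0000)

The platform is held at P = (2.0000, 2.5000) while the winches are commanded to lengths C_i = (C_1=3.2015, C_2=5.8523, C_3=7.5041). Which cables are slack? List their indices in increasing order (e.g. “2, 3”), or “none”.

cable 1: √((-2.0000)²+(-2.5000)²)=3.2016, C_1=3.2015: taut
cable 2: √((-2.0000)²+(5.5000)²)=5.8523, C_2=5.8523: taut
cable 3: √((6.0000)²+(1.5000)²)=6.1847, C_3=7.5041: slack

3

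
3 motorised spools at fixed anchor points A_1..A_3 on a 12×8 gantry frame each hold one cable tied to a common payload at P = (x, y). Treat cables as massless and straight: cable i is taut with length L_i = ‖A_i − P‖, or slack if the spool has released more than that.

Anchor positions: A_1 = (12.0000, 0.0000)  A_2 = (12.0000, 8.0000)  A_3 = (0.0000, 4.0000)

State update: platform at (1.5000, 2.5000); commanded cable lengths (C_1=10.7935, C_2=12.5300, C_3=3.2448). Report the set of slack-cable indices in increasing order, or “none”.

2, 3

cable 1: √((10.5000)²+(-2.5000)²)=10.7935, C_1=10.7935: taut
cable 2: √((10.5000)²+(5.5000)²)=11.8533, C_2=12.5300: slack
cable 3: √((-1.5000)²+(1.5000)²)=2.1213, C_3=3.2448: slack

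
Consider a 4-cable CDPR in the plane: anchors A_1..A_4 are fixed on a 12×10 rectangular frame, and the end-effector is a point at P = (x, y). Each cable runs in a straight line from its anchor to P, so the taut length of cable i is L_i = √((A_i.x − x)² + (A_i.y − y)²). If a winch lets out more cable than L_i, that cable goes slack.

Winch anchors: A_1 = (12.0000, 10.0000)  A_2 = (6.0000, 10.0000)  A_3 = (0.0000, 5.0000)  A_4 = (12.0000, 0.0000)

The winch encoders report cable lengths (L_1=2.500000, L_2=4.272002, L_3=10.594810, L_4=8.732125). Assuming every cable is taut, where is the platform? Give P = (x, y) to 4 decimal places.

(10.0000, 8.5000)

circle eqns → linear via eq_j − eq_1; set c_j = A_j·A_j − L_j²
c_1 = 144.0000+100.0000−6.2500 = 237.7500
12.0000·x + 0.0000·y = c_1−c_2 = 120.0000
24.0000·x + 10.0000·y = c_1−c_3 = 325.0000
0.0000·x + 20.0000·y = c_1−c_4 = 170.0000
solve first two rows → x=10.0000, y=8.5000
check cable 4: ‖A_4−P‖² = 76.2500 ≈ L_4² = 76.2500 ✓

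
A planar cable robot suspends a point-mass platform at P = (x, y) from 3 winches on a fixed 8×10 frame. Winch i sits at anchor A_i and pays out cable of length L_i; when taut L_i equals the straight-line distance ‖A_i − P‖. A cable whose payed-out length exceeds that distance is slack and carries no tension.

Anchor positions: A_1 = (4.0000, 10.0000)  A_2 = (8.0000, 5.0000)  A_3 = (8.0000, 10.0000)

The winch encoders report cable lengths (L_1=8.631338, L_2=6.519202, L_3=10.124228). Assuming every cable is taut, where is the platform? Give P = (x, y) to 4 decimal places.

(2.5000, 1.5000)

expand ‖A_i−P‖²=L_i² and subtract eq 1 (c_i ≔ ‖A_i‖²−L_i²)
c_1 = 16.0000+100.0000−74.5000 = 41.5000
eq1−eq2 → [-8.0000  10.0000]·P = -5.0000
eq1−eq3 → [-8.0000  0.0000]·P = -20.0000
2×2 solve → P = (2.5000, 1.5000)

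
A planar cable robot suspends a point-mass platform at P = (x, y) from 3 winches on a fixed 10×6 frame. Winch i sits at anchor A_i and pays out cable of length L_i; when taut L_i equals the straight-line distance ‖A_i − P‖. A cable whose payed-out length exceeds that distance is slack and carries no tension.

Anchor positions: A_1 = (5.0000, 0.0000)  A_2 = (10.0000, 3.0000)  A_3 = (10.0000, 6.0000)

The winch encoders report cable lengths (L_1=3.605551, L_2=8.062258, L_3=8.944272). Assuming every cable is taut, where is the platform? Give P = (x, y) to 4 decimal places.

(2.0000, 2.0000)

circle eqns → linear via eq_j − eq_1; set c_j = A_j·A_j − L_j²
c_1 = 25.0000+0.0000−13.0000 = 12.0000
-10.0000·x − 6.0000·y = c_1−c_2 = -32.0000
-10.0000·x − 12.0000·y = c_1−c_3 = -44.0000
solve first two rows → x=2.0000, y=2.0000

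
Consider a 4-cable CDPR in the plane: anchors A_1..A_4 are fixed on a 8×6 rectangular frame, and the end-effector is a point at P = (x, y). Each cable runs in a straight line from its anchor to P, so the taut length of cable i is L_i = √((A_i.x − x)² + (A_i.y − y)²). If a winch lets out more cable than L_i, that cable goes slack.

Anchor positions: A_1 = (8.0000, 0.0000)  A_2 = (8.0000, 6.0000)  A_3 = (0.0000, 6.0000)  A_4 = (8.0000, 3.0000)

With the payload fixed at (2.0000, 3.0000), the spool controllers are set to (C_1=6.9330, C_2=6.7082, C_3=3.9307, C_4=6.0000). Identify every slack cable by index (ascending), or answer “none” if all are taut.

cable 1: L_1 = ‖A_1−P‖ = 6.7082;  C_1 = 6.9330 → slack
cable 2: L_2 = ‖A_2−P‖ = 6.7082;  C_2 = 6.7082 → taut
cable 3: L_3 = ‖A_3−P‖ = 3.6056;  C_3 = 3.9307 → slack
cable 4: L_4 = ‖A_4−P‖ = 6.0000;  C_4 = 6.0000 → taut

1, 3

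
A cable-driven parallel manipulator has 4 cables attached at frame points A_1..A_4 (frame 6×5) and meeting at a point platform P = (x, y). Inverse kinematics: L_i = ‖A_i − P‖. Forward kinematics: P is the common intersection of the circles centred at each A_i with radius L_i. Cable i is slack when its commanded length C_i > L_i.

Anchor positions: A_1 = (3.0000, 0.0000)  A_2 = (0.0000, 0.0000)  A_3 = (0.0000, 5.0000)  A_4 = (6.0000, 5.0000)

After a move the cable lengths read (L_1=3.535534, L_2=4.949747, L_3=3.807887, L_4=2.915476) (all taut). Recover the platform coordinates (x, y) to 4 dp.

expand ‖A_i−P‖²=L_i² and subtract eq 1 (c_i ≔ ‖A_i‖²−L_i²)
c_1 = 9.0000+0.0000−12.5000 = -3.5000
eq1−eq2 → [6.0000  0.0000]·P = 21.0000
eq1−eq3 → [6.0000  -10.0000]·P = -14.0000
eq1−eq4 → [-6.0000  -10.0000]·P = -56.0000
2×2 solve → P = (3.5000, 3.5000)
check cable 4: ‖A_4−P‖² = 8.5000 ≈ L_4² = 8.5000 ✓

(3.5000, 3.5000)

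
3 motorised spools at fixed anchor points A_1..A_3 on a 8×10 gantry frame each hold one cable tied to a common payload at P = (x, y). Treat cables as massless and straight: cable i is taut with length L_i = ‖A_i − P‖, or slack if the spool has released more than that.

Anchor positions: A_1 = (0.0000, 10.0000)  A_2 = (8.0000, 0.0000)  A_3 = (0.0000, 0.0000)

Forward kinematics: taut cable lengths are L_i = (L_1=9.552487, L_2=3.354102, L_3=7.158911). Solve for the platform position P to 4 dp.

(6.5000, 3.0000)

expand ‖A_i−P‖²=L_i² and subtract eq 1 (q_i ≔ ‖A_i‖²−L_i²)
q_1 = 0.0000+100.0000−91.2500 = 8.7500
eq1−eq2 → [-16.0000  20.0000]·P = -44.0000
eq1−eq3 → [0.0000  20.0000]·P = 60.0000
2×2 solve → P = (6.5000, 3.0000)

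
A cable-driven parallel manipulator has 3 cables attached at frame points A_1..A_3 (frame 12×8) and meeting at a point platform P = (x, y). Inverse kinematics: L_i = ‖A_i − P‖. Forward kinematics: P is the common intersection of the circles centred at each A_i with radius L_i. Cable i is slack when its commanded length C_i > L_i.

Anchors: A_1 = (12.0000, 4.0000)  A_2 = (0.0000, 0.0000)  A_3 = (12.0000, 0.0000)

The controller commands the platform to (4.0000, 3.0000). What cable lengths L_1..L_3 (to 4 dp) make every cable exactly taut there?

L_1: Δ = A_1−P = (8.0000, 1.0000) → ‖Δ‖ = √65.0000 = 8.0623
L_2: Δ = A_2−P = (-4.0000, -3.0000) → ‖Δ‖ = √25.0000 = 5.0000
L_3: Δ = A_3−P = (8.0000, -3.0000) → ‖Δ‖ = √73.0000 = 8.5440

(8.0623, 5.0000, 8.5440)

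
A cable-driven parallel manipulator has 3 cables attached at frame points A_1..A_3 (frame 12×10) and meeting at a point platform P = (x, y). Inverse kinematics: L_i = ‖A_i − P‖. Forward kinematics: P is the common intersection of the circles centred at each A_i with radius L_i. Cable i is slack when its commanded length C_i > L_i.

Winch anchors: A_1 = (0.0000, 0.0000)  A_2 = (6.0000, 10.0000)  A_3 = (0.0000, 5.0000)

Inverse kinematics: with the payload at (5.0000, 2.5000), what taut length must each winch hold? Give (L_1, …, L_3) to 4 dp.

(5.5902, 7.5664, 5.5902)

L_1 = √((0.0000−5.0000)² + (0.0000−2.5000)²) = 5.5902
L_2 = √((6.0000−5.0000)² + (10.0000−2.5000)²) = 7.5664
L_3 = √((0.0000−5.0000)² + (5.0000−2.5000)²) = 5.5902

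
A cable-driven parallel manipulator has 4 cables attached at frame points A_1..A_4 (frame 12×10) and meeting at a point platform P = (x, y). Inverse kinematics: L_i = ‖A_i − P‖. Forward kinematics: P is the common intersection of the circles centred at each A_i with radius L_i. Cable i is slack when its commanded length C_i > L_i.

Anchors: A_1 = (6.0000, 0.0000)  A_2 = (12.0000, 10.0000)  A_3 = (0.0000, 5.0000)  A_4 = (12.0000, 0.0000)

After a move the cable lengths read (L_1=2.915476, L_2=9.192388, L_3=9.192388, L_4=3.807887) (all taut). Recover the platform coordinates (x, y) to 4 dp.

(8.5000, 1.5000)

expand ‖A_i−P‖²=L_i² and subtract eq 1 (q_i ≔ ‖A_i‖²−L_i²)
q_1 = 36.0000+0.0000−8.5000 = 27.5000
eq1−eq2 → [-12.0000  -20.0000]·P = -132.0000
eq1−eq3 → [12.0000  -10.0000]·P = 87.0000
eq1−eq4 → [-12.0000  0.0000]·P = -102.0000
2×2 solve → P = (8.5000, 1.5000)
check cable 4: ‖A_4−P‖² = 14.5000 ≈ L_4² = 14.5000 ✓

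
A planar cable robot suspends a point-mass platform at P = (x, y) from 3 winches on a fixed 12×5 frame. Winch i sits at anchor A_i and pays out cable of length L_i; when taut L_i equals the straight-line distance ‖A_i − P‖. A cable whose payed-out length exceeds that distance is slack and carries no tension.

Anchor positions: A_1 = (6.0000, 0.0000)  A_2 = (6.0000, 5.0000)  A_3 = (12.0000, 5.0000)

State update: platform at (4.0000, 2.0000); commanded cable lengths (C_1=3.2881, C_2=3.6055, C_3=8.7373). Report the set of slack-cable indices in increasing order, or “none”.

cable 1: L_1 = ‖A_1−P‖ = 2.8284;  C_1 = 3.2881 → slack
cable 2: L_2 = ‖A_2−P‖ = 3.6056;  C_2 = 3.6055 → taut
cable 3: L_3 = ‖A_3−P‖ = 8.5440;  C_3 = 8.7373 → slack

1, 3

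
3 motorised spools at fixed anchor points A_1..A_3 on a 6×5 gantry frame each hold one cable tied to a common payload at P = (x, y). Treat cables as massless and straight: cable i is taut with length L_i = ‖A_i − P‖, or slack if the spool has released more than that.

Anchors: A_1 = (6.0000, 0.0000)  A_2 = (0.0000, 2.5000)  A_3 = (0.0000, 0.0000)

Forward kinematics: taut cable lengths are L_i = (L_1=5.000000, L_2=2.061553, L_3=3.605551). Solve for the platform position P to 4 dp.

(2.0000, 3.0000)

each cable: (A_i−P)·(A_i−P) = L_i²; let q_i = ‖A_i‖²−L_i²
q_1 = 36.0000+0.0000−25.0000 = 11.0000
row 1: 12.0000x − 5.0000y = 9.0000  (q_2=2.0000)
row 2: 12.0000x + 0.0000y = 24.0000  (q_3=-13.0000)
Cramer on rows 1–2 → x = 2.0000, y = 3.0000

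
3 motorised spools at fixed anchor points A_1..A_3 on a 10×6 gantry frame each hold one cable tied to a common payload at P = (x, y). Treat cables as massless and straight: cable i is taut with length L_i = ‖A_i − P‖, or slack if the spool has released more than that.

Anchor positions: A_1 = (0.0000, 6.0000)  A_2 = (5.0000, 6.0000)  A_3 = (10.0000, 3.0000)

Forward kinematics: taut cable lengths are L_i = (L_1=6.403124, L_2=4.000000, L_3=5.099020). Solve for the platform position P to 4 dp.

(5.0000, 2.0000)

expand ‖A_i−P‖²=L_i² and subtract eq 1 (q_i ≔ ‖A_i‖²−L_i²)
q_1 = 0.0000+36.0000−41.0000 = -5.0000
eq1−eq2 → [-10.0000  0.0000]·P = -50.0000
eq1−eq3 → [-20.0000  6.0000]·P = -88.0000
2×2 solve → P = (5.0000, 2.0000)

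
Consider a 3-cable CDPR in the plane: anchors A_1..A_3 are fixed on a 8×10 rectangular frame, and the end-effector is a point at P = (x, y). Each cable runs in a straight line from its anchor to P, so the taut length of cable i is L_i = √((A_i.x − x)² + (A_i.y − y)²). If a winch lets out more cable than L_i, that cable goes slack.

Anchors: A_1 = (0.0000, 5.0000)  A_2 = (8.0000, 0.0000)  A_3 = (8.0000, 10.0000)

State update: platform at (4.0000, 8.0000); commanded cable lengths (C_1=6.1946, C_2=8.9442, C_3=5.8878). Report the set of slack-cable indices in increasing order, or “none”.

i=1: geometric 5.0000 vs commanded 6.1946 ⇒ slack
i=2: geometric 8.9443 vs commanded 8.9442 ⇒ taut
i=3: geometric 4.4721 vs commanded 5.8878 ⇒ slack

1, 3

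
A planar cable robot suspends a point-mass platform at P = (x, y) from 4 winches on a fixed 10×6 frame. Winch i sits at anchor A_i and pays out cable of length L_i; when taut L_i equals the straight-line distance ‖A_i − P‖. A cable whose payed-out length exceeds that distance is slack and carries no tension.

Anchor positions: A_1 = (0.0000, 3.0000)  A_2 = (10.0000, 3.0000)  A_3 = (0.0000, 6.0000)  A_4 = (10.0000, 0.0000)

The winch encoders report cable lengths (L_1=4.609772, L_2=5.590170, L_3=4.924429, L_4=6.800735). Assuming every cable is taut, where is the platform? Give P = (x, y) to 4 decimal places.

(4.5000, 4.0000)

each cable: (A_i−P)·(A_i−P) = L_i²; let c_i = ‖A_i‖²−L_i²
c_1 = 0.0000+9.0000−21.2500 = -12.2500
row 1: -20.0000x + 0.0000y = -90.0000  (c_2=77.7500)
row 2: 0.0000x − 6.0000y = -24.0000  (c_3=11.7500)
row 3: -20.0000x + 6.0000y = -66.0000  (c_4=53.7500)
Cramer on rows 1–2 → x = 4.5000, y = 4.0000
check cable 4: ‖A_4−P‖² = 46.2500 ≈ L_4² = 46.2500 ✓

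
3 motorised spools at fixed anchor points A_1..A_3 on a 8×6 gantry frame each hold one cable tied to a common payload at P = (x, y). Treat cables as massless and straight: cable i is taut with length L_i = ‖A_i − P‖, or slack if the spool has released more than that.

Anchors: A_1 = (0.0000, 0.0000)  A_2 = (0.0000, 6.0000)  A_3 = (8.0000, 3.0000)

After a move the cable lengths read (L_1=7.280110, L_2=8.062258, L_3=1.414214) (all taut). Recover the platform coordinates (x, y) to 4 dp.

(7.0000, 2.0000)

each cable: (A_i−P)·(A_i−P) = L_i²; let c_i = ‖A_i‖²−L_i²
c_1 = 0.0000+0.0000−53.0000 = -53.0000
row 1: 0.0000x − 12.0000y = -24.0000  (c_2=-29.0000)
row 2: -16.0000x − 6.0000y = -124.0000  (c_3=71.0000)
Cramer on rows 1–2 → x = 7.0000, y = 2.0000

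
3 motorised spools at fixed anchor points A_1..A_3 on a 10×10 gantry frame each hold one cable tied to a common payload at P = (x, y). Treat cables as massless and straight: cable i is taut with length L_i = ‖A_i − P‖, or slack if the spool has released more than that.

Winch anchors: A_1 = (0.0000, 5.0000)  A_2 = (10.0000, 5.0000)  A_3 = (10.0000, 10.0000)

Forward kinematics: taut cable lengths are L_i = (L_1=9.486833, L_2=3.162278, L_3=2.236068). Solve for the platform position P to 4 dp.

(9.0000, 8.0000)

each cable: (A_i−P)·(A_i−P) = L_i²; let k_i = ‖A_i‖²−L_i²
k_1 = 0.0000+25.0000−90.0000 = -65.0000
row 1: -20.0000x + 0.0000y = -180.0000  (k_2=115.0000)
row 2: -20.0000x − 10.0000y = -260.0000  (k_3=195.0000)
Cramer on rows 1–2 → x = 9.0000, y = 8.0000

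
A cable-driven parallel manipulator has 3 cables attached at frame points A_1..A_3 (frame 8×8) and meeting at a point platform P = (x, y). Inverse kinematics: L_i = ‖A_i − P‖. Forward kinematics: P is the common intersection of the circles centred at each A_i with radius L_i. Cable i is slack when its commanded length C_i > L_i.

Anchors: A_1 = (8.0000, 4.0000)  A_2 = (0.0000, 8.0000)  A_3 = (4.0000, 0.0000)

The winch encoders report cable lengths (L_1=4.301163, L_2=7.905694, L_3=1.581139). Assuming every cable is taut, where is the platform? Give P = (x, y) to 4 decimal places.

each cable: (A_i−P)·(A_i−P) = L_i²; let c_i = ‖A_i‖²−L_i²
c_1 = 64.0000+16.0000−18.5000 = 61.5000
row 1: 16.0000x − 8.0000y = 60.0000  (c_2=1.5000)
row 2: 8.0000x + 8.0000y = 48.0000  (c_3=13.5000)
Cramer on rows 1–2 → x = 4.5000, y = 1.5000

(4.5000, 1.5000)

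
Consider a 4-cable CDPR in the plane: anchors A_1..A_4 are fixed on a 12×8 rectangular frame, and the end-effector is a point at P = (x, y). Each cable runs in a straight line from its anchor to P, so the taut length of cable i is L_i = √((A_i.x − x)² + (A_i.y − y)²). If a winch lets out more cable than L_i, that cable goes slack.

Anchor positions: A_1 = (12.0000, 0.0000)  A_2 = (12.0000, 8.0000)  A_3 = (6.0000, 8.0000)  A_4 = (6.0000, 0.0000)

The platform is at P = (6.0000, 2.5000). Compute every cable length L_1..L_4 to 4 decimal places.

cable 1: Δx=6.0000, Δy=-2.5000; L_1 = √(Δx²+Δy²) = 6.5000
cable 2: Δx=6.0000, Δy=5.5000; L_2 = √(Δx²+Δy²) = 8.1394
cable 3: Δx=0.0000, Δy=5.5000; L_3 = √(Δx²+Δy²) = 5.5000
cable 4: Δx=0.0000, Δy=-2.5000; L_4 = √(Δx²+Δy²) = 2.5000

(6.5000, 8.1394, 5.5000, 2.5000)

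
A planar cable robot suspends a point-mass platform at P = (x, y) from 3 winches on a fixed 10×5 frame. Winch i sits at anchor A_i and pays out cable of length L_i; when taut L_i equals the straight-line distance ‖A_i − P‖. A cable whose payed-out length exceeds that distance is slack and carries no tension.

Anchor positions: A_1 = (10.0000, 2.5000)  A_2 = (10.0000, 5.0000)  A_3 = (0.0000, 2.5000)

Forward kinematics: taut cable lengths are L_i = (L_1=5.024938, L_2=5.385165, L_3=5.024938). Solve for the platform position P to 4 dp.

(5.0000, 3.0000)

circle eqns → linear via eq_j − eq_1; set c_j = A_j·A_j − L_j²
c_1 = 100.0000+6.2500−25.2500 = 81.0000
0.0000·x − 5.0000·y = c_1−c_2 = -15.0000
20.0000·x + 0.0000·y = c_1−c_3 = 100.0000
solve first two rows → x=5.0000, y=3.0000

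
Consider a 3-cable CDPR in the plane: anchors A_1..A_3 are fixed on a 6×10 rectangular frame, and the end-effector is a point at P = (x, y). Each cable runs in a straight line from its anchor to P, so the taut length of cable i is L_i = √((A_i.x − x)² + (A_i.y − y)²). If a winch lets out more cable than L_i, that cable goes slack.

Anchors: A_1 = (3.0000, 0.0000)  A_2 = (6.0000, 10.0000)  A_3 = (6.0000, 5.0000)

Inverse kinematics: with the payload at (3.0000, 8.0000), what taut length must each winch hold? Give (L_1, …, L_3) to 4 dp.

(8.0000, 3.6056, 4.2426)

L_1: Δ = A_1−P = (0.0000, -8.0000) → ‖Δ‖ = √64.0000 = 8.0000
L_2: Δ = A_2−P = (3.0000, 2.0000) → ‖Δ‖ = √13.0000 = 3.6056
L_3: Δ = A_3−P = (3.0000, -3.0000) → ‖Δ‖ = √18.0000 = 4.2426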